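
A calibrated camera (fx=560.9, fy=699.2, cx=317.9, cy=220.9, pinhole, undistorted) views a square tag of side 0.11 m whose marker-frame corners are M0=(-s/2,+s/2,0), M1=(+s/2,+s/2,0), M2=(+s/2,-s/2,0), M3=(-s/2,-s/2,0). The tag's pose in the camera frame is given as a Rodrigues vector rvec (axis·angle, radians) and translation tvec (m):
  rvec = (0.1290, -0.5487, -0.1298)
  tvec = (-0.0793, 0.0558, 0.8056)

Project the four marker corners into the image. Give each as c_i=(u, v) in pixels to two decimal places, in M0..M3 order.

Intrinsics K: fx=560.9, fy=699.2, cx=317.9, cy=220.9
Marker side s = 0.11 m; corners in marker frame (Z=0):
  M0 = (-0.0550, +0.0550, 0)
  M1 = (+0.0550, +0.0550, 0)
  M2 = (+0.0550, -0.0550, 0)
  M3 = (-0.0550, -0.0550, 0)
rvec = (0.1290, -0.5487, -0.1298), |rvec| = θ = 0.57841 rad = 33.141°
Rodrigues: sinθ=0.54670, 1−cosθ=0.16267; R = I + sinθ·[k]× + (1−cosθ)·[k]×²:
    [+0.84542 +0.08827 -0.52675]
    [-0.15710 +0.98372 -0.08730]
    [+0.51047 +0.15656 +0.84552]
t = (-0.0793, 0.0558, 0.8056) m
M0: Pc = R·M0+t = (-0.12094, +0.11854, +0.78613); u = 560.9·(-0.12094)/0.78613 + 317.9 = 231.6079, v = 699.2·(+0.11854)/0.78613 + 220.9 = 326.3356
M1: Pc = R·M1+t = (-0.02795, +0.10126, +0.84229); u = 560.9·(-0.02795)/0.84229 + 317.9 = 299.2893, v = 699.2·(+0.10126)/0.84229 + 220.9 = 304.9615
M2: Pc = R·M2+t = (-0.03766, -0.00694, +0.82507); u = 560.9·(-0.03766)/0.82507 + 317.9 = 292.3002, v = 699.2·(-0.00694)/0.82507 + 220.9 = 215.0146
M3: Pc = R·M3+t = (-0.13065, +0.01034, +0.76891); u = 560.9·(-0.13065)/0.76891 + 317.9 = 222.5925, v = 699.2·(+0.01034)/0.76891 + 220.9 = 230.2988

c0=(231.61, 326.34) c1=(299.29, 304.96) c2=(292.30, 215.01) c3=(222.59, 230.30)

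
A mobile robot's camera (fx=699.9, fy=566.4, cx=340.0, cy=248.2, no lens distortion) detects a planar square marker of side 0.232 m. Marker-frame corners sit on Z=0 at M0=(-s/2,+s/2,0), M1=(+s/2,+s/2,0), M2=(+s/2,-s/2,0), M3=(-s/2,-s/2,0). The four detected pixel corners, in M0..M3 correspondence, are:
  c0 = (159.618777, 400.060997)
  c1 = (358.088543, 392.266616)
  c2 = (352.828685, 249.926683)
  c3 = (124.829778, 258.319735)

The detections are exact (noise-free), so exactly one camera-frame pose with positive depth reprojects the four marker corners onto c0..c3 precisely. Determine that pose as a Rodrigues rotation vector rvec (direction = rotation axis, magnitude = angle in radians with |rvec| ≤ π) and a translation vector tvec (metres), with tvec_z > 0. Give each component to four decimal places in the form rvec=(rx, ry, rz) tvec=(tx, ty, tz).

rvec=(0.4730, -0.0226, -0.0417) tvec=(-0.0987, 0.1106, 0.7655)

Intrinsics K: fx=699.9, fy=566.4, cx=340.0, cy=248.2
Marker side s = 0.232 m; corners in marker frame (Z=0):
  M0 = (-0.1160, +0.1160, 0)
  M1 = (+0.1160, +0.1160, 0)
  M2 = (+0.1160, -0.1160, 0)
  M3 = (-0.1160, -0.1160, 0)
Detected image corners:
  c0 = (159.618777, 400.060997) px
  c1 = (358.088543, 392.266616) px
  c2 = (352.828685, 249.926683) px
  c3 = (124.829778, 258.319735) px
Planar DLT: solve 8×8 A·h = b for H (H[2,2]=1):
  H  [+918.63995 +234.36239 +249.72791]
  H  [-29.67295 +805.84506 +330.04144]
  H  [+0.01576 +0.59543 +1.00000]
B = K⁻¹H; ‖b₁‖=1.306315, ‖b₂‖=1.306315; λ = 2/(‖b₁‖+‖b₂‖) = 0.765512, sign → tz>0 ⇒ λ=+0.765512
r₁ = λ·B[:,0] = (+0.99890,-0.04539,+0.01207); r₂ = λ·B[:,1] = (+0.03491,+0.88939,+0.45581)
r₃ = r₁×r₂ = (-0.03142,-0.45488,+0.89000); SVD([r₁ r₂ r₃]) → R = UVᵀ:
  R  [+0.99890 +0.03491 -0.03142]
  R  [-0.04539 +0.88939 -0.45488]
  R  [+0.01207 +0.45581 +0.89000]
t = (-0.09873, +0.11061, +0.76551) m
tr R = 2.778289; θ = arccos((tr R − 1)/2) = 0.475324 rad = 27.234°
axis k = ((R−Rᵀ)₃₂, (R−Rᵀ)₁₃, (R−Rᵀ)₂₁) / (2 sinθ) = (+0.995010, -0.047512, -0.087736)
rvec = θ·k = (+0.472952, -0.022584, -0.041703)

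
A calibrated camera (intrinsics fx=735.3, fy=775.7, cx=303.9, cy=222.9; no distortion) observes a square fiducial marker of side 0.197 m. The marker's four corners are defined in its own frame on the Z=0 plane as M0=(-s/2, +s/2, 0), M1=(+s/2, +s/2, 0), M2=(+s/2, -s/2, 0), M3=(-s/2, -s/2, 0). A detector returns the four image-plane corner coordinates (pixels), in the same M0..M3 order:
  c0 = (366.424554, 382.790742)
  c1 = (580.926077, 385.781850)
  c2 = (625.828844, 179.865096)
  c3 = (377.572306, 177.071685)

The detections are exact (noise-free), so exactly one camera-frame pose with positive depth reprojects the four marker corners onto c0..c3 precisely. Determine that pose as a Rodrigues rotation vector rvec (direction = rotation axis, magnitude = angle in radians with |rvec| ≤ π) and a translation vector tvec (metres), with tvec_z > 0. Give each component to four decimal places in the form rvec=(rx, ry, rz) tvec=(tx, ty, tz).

Intrinsics K: fx=735.3, fy=775.7, cx=303.9, cy=222.9
Marker side s = 0.197 m; corners in marker frame (Z=0):
  M0 = (-0.0985, +0.0985, 0)
  M1 = (+0.0985, +0.0985, 0)
  M2 = (+0.0985, -0.0985, 0)
  M3 = (-0.0985, -0.0985, 0)
Detected image corners:
  c0 = (366.424554, 382.790742) px
  c1 = (580.926077, 385.781850) px
  c2 = (625.828844, 179.865096) px
  c3 = (377.572306, 177.071685) px
Planar DLT: solve 8×8 A·h = b for H (H[2,2]=1):
  H  [+1160.83888 +218.11942 +486.49452]
  H  [+10.42524 +1252.61120 +288.86294]
  H  [-0.01526 +0.73869 +1.00000]
B = K⁻¹H; ‖b₁‖=1.585207, ‖b₂‖=1.585207; λ = 2/(‖b₁‖+‖b₂‖) = 0.630832, sign → tz>0 ⇒ λ=+0.630832
r₁ = λ·B[:,0] = (+0.99989,+0.01124,-0.00962); r₂ = λ·B[:,1] = (-0.00546,+0.88477,+0.46599)
r₃ = r₁×r₂ = (+0.01375,-0.46589,+0.88474); SVD([r₁ r₂ r₃]) → R = UVᵀ:
  R  [+0.99989 -0.00546 +0.01375]
  R  [+0.01124 +0.88477 -0.46589]
  R  [-0.00962 +0.46599 +0.88474]
t = (+0.15665, +0.05364, +0.63083) m
tr R = 2.769401; θ = arccos((tr R − 1)/2) = 0.484945 rad = 27.785°
axis k = ((R−Rᵀ)₃₂, (R−Rᵀ)₁₃, (R−Rᵀ)₂₁) / (2 sinθ) = (+0.999525, +0.025076, +0.017921)
rvec = θ·k = (+0.484715, +0.012161, +0.008691)

rvec=(0.4847, 0.0122, 0.0087) tvec=(0.1567, 0.0536, 0.6308)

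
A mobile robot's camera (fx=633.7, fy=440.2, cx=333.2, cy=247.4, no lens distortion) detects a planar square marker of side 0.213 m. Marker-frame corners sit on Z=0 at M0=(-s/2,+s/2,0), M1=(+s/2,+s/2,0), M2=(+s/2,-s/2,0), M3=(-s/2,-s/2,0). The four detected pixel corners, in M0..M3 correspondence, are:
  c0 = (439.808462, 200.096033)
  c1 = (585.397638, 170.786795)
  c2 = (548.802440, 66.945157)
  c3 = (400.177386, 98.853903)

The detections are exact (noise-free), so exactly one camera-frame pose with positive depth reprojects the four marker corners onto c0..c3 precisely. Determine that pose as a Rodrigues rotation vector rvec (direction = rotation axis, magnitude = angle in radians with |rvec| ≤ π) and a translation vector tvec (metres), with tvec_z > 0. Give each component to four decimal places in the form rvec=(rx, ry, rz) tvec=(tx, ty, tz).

rvec=(0.1166, 0.0597, -0.2815) tvec=(0.2265, -0.2292, 0.8974)

Intrinsics K: fx=633.7, fy=440.2, cx=333.2, cy=247.4
Marker side s = 0.213 m; corners in marker frame (Z=0):
  M0 = (-0.1065, +0.1065, 0)
  M1 = (+0.1065, +0.1065, 0)
  M2 = (+0.1065, -0.1065, 0)
  M3 = (-0.1065, -0.1065, 0)
Detected image corners:
  c0 = (439.808462, 200.096033) px
  c1 = (585.397638, 170.786795) px
  c2 = (548.802440, 66.945157) px
  c3 = (400.177386, 98.853903) px
Planar DLT: solve 8×8 A·h = b for H (H[2,2]=1):
  H  [+649.27925 +237.51081 +493.13199]
  H  [-154.84760 +497.26953 +134.95413]
  H  [-0.08363 +0.11856 +1.00000]
B = K⁻¹H; ‖b₁‖=1.114311, ‖b₂‖=1.114311; λ = 2/(‖b₁‖+‖b₂‖) = 0.897416, sign → tz>0 ⇒ λ=+0.897416
r₁ = λ·B[:,0] = (+0.95894,-0.27350,-0.07505); r₂ = λ·B[:,1] = (+0.28041,+0.95397,+0.10639)
r₃ = r₁×r₂ = (+0.04250,-0.12307,+0.99149); SVD([r₁ r₂ r₃]) → R = UVᵀ:
  R  [+0.95894 +0.28041 +0.04250]
  R  [-0.27350 +0.95397 -0.12307]
  R  [-0.07505 +0.10639 +0.99149]
t = (+0.22649, -0.22924, +0.89742) m
tr R = 2.904393; θ = arccos((tr R − 1)/2) = 0.310449 rad = 17.787°
axis k = ((R−Rᵀ)₃₂, (R−Rᵀ)₁₃, (R−Rᵀ)₂₁) / (2 sinθ) = (+0.375569, +0.192390, -0.906606)
rvec = θ·k = (+0.116595, +0.059727, -0.281455)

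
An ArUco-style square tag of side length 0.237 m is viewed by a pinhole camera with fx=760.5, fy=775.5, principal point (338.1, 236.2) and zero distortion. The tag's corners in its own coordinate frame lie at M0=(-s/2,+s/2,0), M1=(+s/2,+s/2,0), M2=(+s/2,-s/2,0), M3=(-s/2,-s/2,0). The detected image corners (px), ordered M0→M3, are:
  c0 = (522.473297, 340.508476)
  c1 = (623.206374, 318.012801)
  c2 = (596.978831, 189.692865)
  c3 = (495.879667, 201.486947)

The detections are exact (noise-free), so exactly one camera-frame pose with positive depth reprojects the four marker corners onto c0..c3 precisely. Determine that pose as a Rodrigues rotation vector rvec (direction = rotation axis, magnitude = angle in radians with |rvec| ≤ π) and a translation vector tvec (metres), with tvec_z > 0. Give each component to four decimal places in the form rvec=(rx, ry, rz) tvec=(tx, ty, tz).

rvec=(-0.1339, -0.4542, -0.1467) tvec=(0.3980, 0.0443, 1.3550)

Intrinsics K: fx=760.5, fy=775.5, cx=338.1, cy=236.2
Marker side s = 0.237 m; corners in marker frame (Z=0):
  M0 = (-0.1185, +0.1185, 0)
  M1 = (+0.1185, +0.1185, 0)
  M2 = (+0.1185, -0.1185, 0)
  M3 = (-0.1185, -0.1185, 0)
Detected image corners:
  c0 = (522.473297, 340.508476) px
  c1 = (623.206374, 318.012801) px
  c2 = (596.978831, 189.692865) px
  c3 = (495.879667, 201.486947) px
Planar DLT: solve 8×8 A·h = b for H (H[2,2]=1):
  H  [+609.78257 +71.82663 +561.48945]
  H  [+14.11550 +544.57192 +261.53119]
  H  [+0.32873 -0.07073 +1.00000]
B = K⁻¹H; ‖b₁‖=0.738025, ‖b₂‖=0.738025; λ = 2/(‖b₁‖+‖b₂‖) = 1.354967, sign → tz>0 ⇒ λ=+1.354967
r₁ = λ·B[:,0] = (+0.88841,-0.11100,+0.44542); r₂ = λ·B[:,1] = (+0.17058,+0.98067,-0.09583)
r₃ = r₁×r₂ = (-0.42617,+0.16112,+0.89018); SVD([r₁ r₂ r₃]) → R = UVᵀ:
  R  [+0.88841 +0.17058 -0.42617]
  R  [-0.11100 +0.98067 +0.16112]
  R  [+0.44542 -0.09583 +0.89018]
t = (+0.39801, +0.04426, +1.35497) m
tr R = 2.759265; θ = arccos((tr R − 1)/2) = 0.495707 rad = 28.402°
axis k = ((R−Rᵀ)₃₂, (R−Rᵀ)₁₃, (R−Rᵀ)₂₁) / (2 sinθ) = (-0.270097, -0.916208, -0.295991)
rvec = θ·k = (-0.133889, -0.454171, -0.146725)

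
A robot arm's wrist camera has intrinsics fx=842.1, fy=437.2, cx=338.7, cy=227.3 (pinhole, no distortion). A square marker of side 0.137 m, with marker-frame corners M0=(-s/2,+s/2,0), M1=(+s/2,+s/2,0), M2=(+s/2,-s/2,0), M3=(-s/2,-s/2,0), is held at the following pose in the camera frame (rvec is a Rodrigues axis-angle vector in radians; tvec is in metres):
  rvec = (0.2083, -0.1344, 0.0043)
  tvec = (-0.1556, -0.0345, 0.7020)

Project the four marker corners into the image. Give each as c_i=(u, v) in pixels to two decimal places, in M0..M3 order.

c0=(71.01, 247.82) c1=(235.40, 246.51) c2=(234.23, 163.21) c3=(62.98, 162.33)

Intrinsics K: fx=842.1, fy=437.2, cx=338.7, cy=227.3
Marker side s = 0.137 m; corners in marker frame (Z=0):
  M0 = (-0.0685, +0.0685, 0)
  M1 = (+0.0685, +0.0685, 0)
  M2 = (+0.0685, -0.0685, 0)
  M3 = (-0.0685, -0.0685, 0)
rvec = (0.2083, -0.1344, 0.0043), |rvec| = θ = 0.24793 rad = 14.206°
Rodrigues: sinθ=0.24540, 1−cosθ=0.03058; R = I + sinθ·[k]× + (1−cosθ)·[k]×²:
    [+0.99101 -0.01818 -0.13258]
    [-0.00967 +0.97841 -0.20646]
    [+0.13347 +0.20589 +0.96943]
t = (-0.1556, -0.0345, 0.7020) m
M0: Pc = R·M0+t = (-0.22473, +0.03318, +0.70696); u = 842.1·(-0.22473)/0.70696 + 338.7 = 71.0123, v = 437.2·(+0.03318)/0.70696 + 227.3 = 247.8213
M1: Pc = R·M1+t = (-0.08896, +0.03186, +0.72525); u = 842.1·(-0.08896)/0.72525 + 338.7 = 235.4046, v = 437.2·(+0.03186)/0.72525 + 227.3 = 246.5053
M2: Pc = R·M2+t = (-0.08647, -0.10218, +0.69704); u = 842.1·(-0.08647)/0.69704 + 338.7 = 234.2340, v = 437.2·(-0.10218)/0.69704 + 227.3 = 163.2082
M3: Pc = R·M3+t = (-0.22224, -0.10086, +0.67875); u = 842.1·(-0.22224)/0.67875 + 338.7 = 62.9787, v = 437.2·(-0.10086)/0.67875 + 227.3 = 162.3349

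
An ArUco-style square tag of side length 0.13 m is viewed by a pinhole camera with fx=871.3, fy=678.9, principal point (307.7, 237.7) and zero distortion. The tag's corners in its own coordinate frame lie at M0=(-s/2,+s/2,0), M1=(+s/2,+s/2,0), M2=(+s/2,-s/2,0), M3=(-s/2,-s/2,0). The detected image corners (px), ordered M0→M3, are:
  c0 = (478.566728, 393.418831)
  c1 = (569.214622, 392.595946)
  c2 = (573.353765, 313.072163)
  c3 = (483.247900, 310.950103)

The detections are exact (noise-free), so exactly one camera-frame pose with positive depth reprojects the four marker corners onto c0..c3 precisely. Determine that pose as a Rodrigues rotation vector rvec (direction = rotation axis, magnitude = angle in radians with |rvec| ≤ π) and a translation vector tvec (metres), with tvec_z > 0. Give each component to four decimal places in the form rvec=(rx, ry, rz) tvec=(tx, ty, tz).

rvec=(-0.0272, -0.3124, 0.0566) tvec=(0.2754, 0.1849, 1.0944)

Intrinsics K: fx=871.3, fy=678.9, cx=307.7, cy=237.7
Marker side s = 0.13 m; corners in marker frame (Z=0):
  M0 = (-0.0650, +0.0650, 0)
  M1 = (+0.0650, +0.0650, 0)
  M2 = (+0.0650, -0.0650, 0)
  M3 = (-0.0650, -0.0650, 0)
Detected image corners:
  c0 = (478.566728, 393.418831) px
  c1 = (569.214622, 392.595946) px
  c2 = (573.353765, 313.072163) px
  c3 = (483.247900, 310.950103) px
Planar DLT: solve 8×8 A·h = b for H (H[2,2]=1):
  H  [+842.48038 -50.97051 +526.92268]
  H  [+103.70403 +611.39481 +352.42969]
  H  [+0.27995 -0.03247 +1.00000]
B = K⁻¹H; ‖b₁‖=0.913726, ‖b₂‖=0.913726; λ = 2/(‖b₁‖+‖b₂‖) = 1.094420, sign → tz>0 ⇒ λ=+1.094420
r₁ = λ·B[:,0] = (+0.95002,+0.05991,+0.30638); r₂ = λ·B[:,1] = (-0.05147,+0.99804,-0.03554)
r₃ = r₁×r₂ = (-0.30791,+0.01799,+0.95125); SVD([r₁ r₂ r₃]) → R = UVᵀ:
  R  [+0.95002 -0.05147 -0.30791]
  R  [+0.05991 +0.99804 +0.01799]
  R  [+0.30638 -0.03554 +0.95125]
t = (+0.27536, +0.18495, +1.09442) m
tr R = 2.899311; θ = arccos((tr R − 1)/2) = 0.318661 rad = 18.258°
axis k = ((R−Rᵀ)₃₂, (R−Rᵀ)₁₃, (R−Rᵀ)₂₁) / (2 sinθ) = (-0.085436, -0.980360, +0.177752)
rvec = θ·k = (-0.027225, -0.312403, +0.056643)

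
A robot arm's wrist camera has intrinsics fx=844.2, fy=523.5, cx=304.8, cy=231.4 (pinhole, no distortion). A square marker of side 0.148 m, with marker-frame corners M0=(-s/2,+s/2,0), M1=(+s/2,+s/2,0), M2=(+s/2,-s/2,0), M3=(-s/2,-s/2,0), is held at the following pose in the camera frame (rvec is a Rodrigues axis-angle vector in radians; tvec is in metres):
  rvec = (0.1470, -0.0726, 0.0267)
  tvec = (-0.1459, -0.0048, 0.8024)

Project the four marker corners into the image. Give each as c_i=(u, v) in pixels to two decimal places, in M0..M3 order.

Intrinsics K: fx=844.2, fy=523.5, cx=304.8, cy=231.4
Marker side s = 0.148 m; corners in marker frame (Z=0):
  M0 = (-0.0740, +0.0740, 0)
  M1 = (+0.0740, +0.0740, 0)
  M2 = (+0.0740, -0.0740, 0)
  M3 = (-0.0740, -0.0740, 0)
rvec = (0.1470, -0.0726, 0.0267), |rvec| = θ = 0.16611 rad = 9.517°
Rodrigues: sinθ=0.16535, 1−cosθ=0.01376; R = I + sinθ·[k]× + (1−cosθ)·[k]×²:
    [+0.99702 -0.03190 -0.07031]
    [+0.02125 +0.98886 -0.14729]
    [+0.07422 +0.14536 +0.98659]
t = (-0.1459, -0.0048, 0.8024) m
M0: Pc = R·M0+t = (-0.22204, +0.06680, +0.80766); u = 844.2·(-0.22204)/0.80766 + 304.8 = 72.7158, v = 523.5·(+0.06680)/0.80766 + 231.4 = 274.6996
M1: Pc = R·M1+t = (-0.07448, +0.06995, +0.81865); u = 844.2·(-0.07448)/0.81865 + 304.8 = 227.9938, v = 523.5·(+0.06995)/0.81865 + 231.4 = 276.1300
M2: Pc = R·M2+t = (-0.06976, -0.07640, +0.79714); u = 844.2·(-0.06976)/0.79714 + 304.8 = 230.9211, v = 523.5·(-0.07640)/0.79714 + 231.4 = 181.2240
M3: Pc = R·M3+t = (-0.21732, -0.07955, +0.78615); u = 844.2·(-0.21732)/0.78615 + 304.8 = 71.4349, v = 523.5·(-0.07955)/0.78615 + 231.4 = 178.4283

c0=(72.72, 274.70) c1=(227.99, 276.13) c2=(230.92, 181.22) c3=(71.43, 178.43)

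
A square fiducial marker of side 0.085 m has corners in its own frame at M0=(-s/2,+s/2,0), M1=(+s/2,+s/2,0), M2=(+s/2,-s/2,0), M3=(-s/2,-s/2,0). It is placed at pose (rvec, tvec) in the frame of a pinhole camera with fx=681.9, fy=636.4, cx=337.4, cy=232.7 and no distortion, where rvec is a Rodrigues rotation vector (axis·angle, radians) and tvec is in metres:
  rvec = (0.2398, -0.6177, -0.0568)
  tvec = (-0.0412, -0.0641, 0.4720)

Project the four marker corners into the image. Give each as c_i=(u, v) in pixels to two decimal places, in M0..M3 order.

c0=(223.36, 208.29) c1=(327.47, 197.35) c2=(329.28, 87.81) c3=(220.53, 87.20)

Intrinsics K: fx=681.9, fy=636.4, cx=337.4, cy=232.7
Marker side s = 0.085 m; corners in marker frame (Z=0):
  M0 = (-0.0425, +0.0425, 0)
  M1 = (+0.0425, +0.0425, 0)
  M2 = (+0.0425, -0.0425, 0)
  M3 = (-0.0425, -0.0425, 0)
rvec = (0.2398, -0.6177, -0.0568), |rvec| = θ = 0.66504 rad = 38.104°
Rodrigues: sinθ=0.61709, 1−cosθ=0.21311; R = I + sinθ·[k]× + (1−cosθ)·[k]×²:
    [+0.81460 -0.01867 -0.57973]
    [-0.12408 +0.97074 -0.20560]
    [+0.56660 +0.23942 +0.78844]
t = (-0.0412, -0.0641, 0.4720) m
M0: Pc = R·M0+t = (-0.07661, -0.01757, +0.45809); u = 681.9·(-0.07661)/0.45809 + 337.4 = 223.3560, v = 636.4·(-0.01757)/0.45809 + 232.7 = 208.2907
M1: Pc = R·M1+t = (-0.00737, -0.02812, +0.50626); u = 681.9·(-0.00737)/0.50626 + 337.4 = 327.4690, v = 636.4·(-0.02812)/0.50626 + 232.7 = 197.3550
M2: Pc = R·M2+t = (-0.00579, -0.11063, +0.48591); u = 681.9·(-0.00579)/0.48591 + 337.4 = 329.2798, v = 636.4·(-0.11063)/0.48591 + 232.7 = 87.8062
M3: Pc = R·M3+t = (-0.07503, -0.10008, +0.43774); u = 681.9·(-0.07503)/0.43774 + 337.4 = 220.5260, v = 636.4·(-0.10008)/0.43774 + 232.7 = 87.1976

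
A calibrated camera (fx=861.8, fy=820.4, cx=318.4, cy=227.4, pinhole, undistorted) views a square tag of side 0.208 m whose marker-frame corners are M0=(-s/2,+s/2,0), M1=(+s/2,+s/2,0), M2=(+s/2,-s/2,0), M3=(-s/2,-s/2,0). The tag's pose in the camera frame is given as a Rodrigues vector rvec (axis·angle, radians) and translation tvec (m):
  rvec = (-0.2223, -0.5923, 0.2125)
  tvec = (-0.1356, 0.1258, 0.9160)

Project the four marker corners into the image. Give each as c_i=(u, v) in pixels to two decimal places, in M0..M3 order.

Intrinsics K: fx=861.8, fy=820.4, cx=318.4, cy=227.4
Marker side s = 0.208 m; corners in marker frame (Z=0):
  M0 = (-0.1040, +0.1040, 0)
  M1 = (+0.1040, +0.1040, 0)
  M2 = (+0.1040, -0.1040, 0)
  M3 = (-0.1040, -0.1040, 0)
rvec = (-0.2223, -0.5923, 0.2125), |rvec| = θ = 0.66738 rad = 38.238°
Rodrigues: sinθ=0.61893, 1−cosθ=0.21455; R = I + sinθ·[k]× + (1−cosθ)·[k]×²:
    [+0.80925 -0.13365 -0.57206]
    [+0.26050 +0.95444 +0.14553]
    [+0.52655 -0.26679 +0.80720]
t = (-0.1356, 0.1258, 0.9160) m
M0: Pc = R·M0+t = (-0.23366, +0.19797, +0.83349); u = 861.8·(-0.23366)/0.83349 + 318.4 = 76.8029, v = 820.4·(+0.19797)/0.83349 + 227.4 = 422.2602
M1: Pc = R·M1+t = (-0.06534, +0.25215, +0.94301); u = 861.8·(-0.06534)/0.94301 + 318.4 = 258.6900, v = 820.4·(+0.25215)/0.94301 + 227.4 = 446.7680
M2: Pc = R·M2+t = (-0.03754, +0.05363, +0.99851); u = 861.8·(-0.03754)/0.99851 + 318.4 = 286.0010, v = 820.4·(+0.05363)/0.99851 + 227.4 = 271.4638
M3: Pc = R·M3+t = (-0.20586, -0.00055, +0.88899); u = 861.8·(-0.20586)/0.88899 + 318.4 = 118.8324, v = 820.4·(-0.00055)/0.88899 + 227.4 = 226.8887

c0=(76.80, 422.26) c1=(258.69, 446.77) c2=(286.00, 271.46) c3=(118.83, 226.89)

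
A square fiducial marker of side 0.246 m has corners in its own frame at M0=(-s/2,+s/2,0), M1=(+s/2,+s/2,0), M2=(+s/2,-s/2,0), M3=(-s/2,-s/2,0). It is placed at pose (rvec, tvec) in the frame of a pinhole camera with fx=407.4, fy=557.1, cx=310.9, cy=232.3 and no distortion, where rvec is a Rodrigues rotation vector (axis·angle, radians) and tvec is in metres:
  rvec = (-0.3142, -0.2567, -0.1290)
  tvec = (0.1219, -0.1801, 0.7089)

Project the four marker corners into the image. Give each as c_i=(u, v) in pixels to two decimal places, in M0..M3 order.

c0=(326.28, 185.68) c1=(460.93, 173.48) c2=(425.98, 12.59) c3=(301.52, 8.61)

Intrinsics K: fx=407.4, fy=557.1, cx=310.9, cy=232.3
Marker side s = 0.246 m; corners in marker frame (Z=0):
  M0 = (-0.1230, +0.1230, 0)
  M1 = (+0.1230, +0.1230, 0)
  M2 = (+0.1230, -0.1230, 0)
  M3 = (-0.1230, -0.1230, 0)
rvec = (-0.3142, -0.2567, -0.1290), |rvec| = θ = 0.42574 rad = 24.393°
Rodrigues: sinθ=0.41300, 1−cosθ=0.08927; R = I + sinθ·[k]× + (1−cosθ)·[k]×²:
    [+0.95935 +0.16486 -0.22905]
    [-0.08542 +0.94318 +0.32110]
    [+0.26898 -0.28849 +0.91893]
t = (0.1219, -0.1801, 0.7089) m
M0: Pc = R·M0+t = (+0.02418, -0.05358, +0.64033); u = 407.4·(+0.02418)/0.64033 + 310.9 = 326.2825, v = 557.1·(-0.05358)/0.64033 + 232.3 = 185.6826
M1: Pc = R·M1+t = (+0.26018, -0.07459, +0.70650); u = 407.4·(+0.26018)/0.70650 + 310.9 = 460.9304, v = 557.1·(-0.07459)/0.70650 + 232.3 = 173.4797
M2: Pc = R·M2+t = (+0.21962, -0.30662, +0.77747); u = 407.4·(+0.21962)/0.77747 + 310.9 = 425.9841, v = 557.1·(-0.30662)/0.77747 + 232.3 = 12.5908
M3: Pc = R·M3+t = (-0.01638, -0.28561, +0.71130); u = 407.4·(-0.01638)/0.71130 + 310.9 = 301.5194, v = 557.1·(-0.28561)/0.71130 + 232.3 = 8.6096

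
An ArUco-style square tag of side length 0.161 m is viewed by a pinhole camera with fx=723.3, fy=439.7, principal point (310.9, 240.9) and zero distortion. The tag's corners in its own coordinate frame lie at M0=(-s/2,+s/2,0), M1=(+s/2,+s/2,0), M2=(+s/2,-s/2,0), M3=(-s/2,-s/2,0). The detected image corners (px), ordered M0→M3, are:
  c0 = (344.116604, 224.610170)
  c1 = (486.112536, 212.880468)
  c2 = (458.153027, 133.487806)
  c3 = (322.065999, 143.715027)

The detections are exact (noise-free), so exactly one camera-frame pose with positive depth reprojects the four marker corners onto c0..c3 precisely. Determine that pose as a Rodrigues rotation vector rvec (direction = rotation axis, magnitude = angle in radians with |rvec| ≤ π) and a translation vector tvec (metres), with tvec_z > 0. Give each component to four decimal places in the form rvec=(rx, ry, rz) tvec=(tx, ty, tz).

Intrinsics K: fx=723.3, fy=439.7, cx=310.9, cy=240.9
Marker side s = 0.161 m; corners in marker frame (Z=0):
  M0 = (-0.0805, +0.0805, 0)
  M1 = (+0.0805, +0.0805, 0)
  M2 = (+0.0805, -0.0805, 0)
  M3 = (-0.0805, -0.0805, 0)
Detected image corners:
  c0 = (344.116604, 224.610170) px
  c1 = (486.112536, 212.880468) px
  c2 = (458.153027, 133.487806) px
  c3 = (322.065999, 143.715027) px
Planar DLT: solve 8×8 A·h = b for H (H[2,2]=1):
  H  [+894.74730 +43.48028 +402.77070]
  H  [-54.08494 +448.07861 +177.74181]
  H  [+0.07835 -0.27805 +1.00000]
B = K⁻¹H; ‖b₁‖=1.217266, ‖b₂‖=1.217266; λ = 2/(‖b₁‖+‖b₂‖) = 0.821513, sign → tz>0 ⇒ λ=+0.821513
r₁ = λ·B[:,0] = (+0.98857,-0.13632,+0.06437); r₂ = λ·B[:,1] = (+0.14757,+0.96231,-0.22842)
r₃ = r₁×r₂ = (-0.03081,+0.23531,+0.97143); SVD([r₁ r₂ r₃]) → R = UVᵀ:
  R  [+0.98857 +0.14757 -0.03081]
  R  [-0.13632 +0.96231 +0.23531]
  R  [+0.06437 -0.22842 +0.97143]
t = (+0.10435, -0.11800, +0.82151) m
tr R = 2.922317; θ = arccos((tr R − 1)/2) = 0.279626 rad = 16.021°
axis k = ((R−Rᵀ)₃₂, (R−Rᵀ)₁₃, (R−Rᵀ)₂₁) / (2 sinθ) = (-0.840106, -0.172420, -0.514289)
rvec = θ·k = (-0.234916, -0.048213, -0.143809)

rvec=(-0.2349, -0.0482, -0.1438) tvec=(0.1043, -0.1180, 0.8215)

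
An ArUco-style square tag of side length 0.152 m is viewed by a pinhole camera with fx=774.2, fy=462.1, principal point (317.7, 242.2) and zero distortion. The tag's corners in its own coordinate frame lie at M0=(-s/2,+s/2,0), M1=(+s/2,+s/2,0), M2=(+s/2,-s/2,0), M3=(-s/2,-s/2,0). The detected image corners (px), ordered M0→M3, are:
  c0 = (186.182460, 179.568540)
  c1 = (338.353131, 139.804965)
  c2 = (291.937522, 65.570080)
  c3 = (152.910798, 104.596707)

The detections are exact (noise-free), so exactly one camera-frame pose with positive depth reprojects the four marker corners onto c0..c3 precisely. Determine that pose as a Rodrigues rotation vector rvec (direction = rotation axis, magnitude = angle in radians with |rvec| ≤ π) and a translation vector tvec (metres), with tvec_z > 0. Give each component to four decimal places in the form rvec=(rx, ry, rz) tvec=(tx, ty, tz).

Intrinsics K: fx=774.2, fy=462.1, cx=317.7, cy=242.2
Marker side s = 0.152 m; corners in marker frame (Z=0):
  M0 = (-0.0760, +0.0760, 0)
  M1 = (+0.0760, +0.0760, 0)
  M2 = (+0.0760, -0.0760, 0)
  M3 = (-0.0760, -0.0760, 0)
Detected image corners:
  c0 = (186.182460, 179.568540) px
  c1 = (338.353131, 139.804965) px
  c2 = (291.937522, 65.570080) px
  c3 = (152.910798, 104.596707) px
Planar DLT: solve 8×8 A·h = b for H (H[2,2]=1):
  H  [+903.48209 +131.88955 +240.33482]
  H  [-285.66706 +425.44089 +121.19511]
  H  [-0.21724 -0.53447 +1.00000]
B = K⁻¹H; ‖b₁‖=1.370919, ‖b₂‖=1.370919; λ = 2/(‖b₁‖+‖b₂‖) = 0.729438, sign → tz>0 ⇒ λ=+0.729438
r₁ = λ·B[:,0] = (+0.91627,-0.36788,-0.15846); r₂ = λ·B[:,1] = (+0.28425,+0.87591,-0.38986)
r₃ = r₁×r₂ = (+0.28222,+0.31217,+0.90714); SVD([r₁ r₂ r₃]) → R = UVᵀ:
  R  [+0.91627 +0.28425 +0.28222]
  R  [-0.36788 +0.87591 +0.31217]
  R  [-0.15846 -0.38986 +0.90714]
t = (-0.07289, -0.19101, +0.72944) m
tr R = 2.699317; θ = arccos((tr R − 1)/2) = 0.555459 rad = 31.825°
axis k = ((R−Rᵀ)₃₂, (R−Rᵀ)₁₃, (R−Rᵀ)₂₁) / (2 sinθ) = (-0.665646, +0.417844, -0.618322)
rvec = θ·k = (-0.369739, +0.232095, -0.343453)

rvec=(-0.3697, 0.2321, -0.3435) tvec=(-0.0729, -0.1910, 0.7294)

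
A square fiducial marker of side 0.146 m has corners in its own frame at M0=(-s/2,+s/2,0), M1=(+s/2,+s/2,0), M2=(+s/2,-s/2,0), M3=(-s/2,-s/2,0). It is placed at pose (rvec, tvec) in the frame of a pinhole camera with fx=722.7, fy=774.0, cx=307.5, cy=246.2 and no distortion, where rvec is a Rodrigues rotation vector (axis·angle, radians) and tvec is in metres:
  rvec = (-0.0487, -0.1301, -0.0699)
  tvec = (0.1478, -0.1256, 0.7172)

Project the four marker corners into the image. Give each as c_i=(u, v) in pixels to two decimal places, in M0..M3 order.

Intrinsics K: fx=722.7, fy=774.0, cx=307.5, cy=246.2
Marker side s = 0.146 m; corners in marker frame (Z=0):
  M0 = (-0.0730, +0.0730, 0)
  M1 = (+0.0730, +0.0730, 0)
  M2 = (+0.0730, -0.0730, 0)
  M3 = (-0.0730, -0.0730, 0)
rvec = (-0.0487, -0.1301, -0.0699), |rvec| = θ = 0.15551 rad = 8.910°
Rodrigues: sinθ=0.15489, 1−cosθ=0.01207; R = I + sinθ·[k]× + (1−cosθ)·[k]×²:
    [+0.98912 +0.07278 -0.12788]
    [-0.06646 +0.99638 +0.05304]
    [+0.13127 -0.04397 +0.99037]
t = (0.1478, -0.1256, 0.7172) m
M0: Pc = R·M0+t = (+0.08091, -0.04801, +0.70441); u = 722.7·(+0.08091)/0.70441 + 307.5 = 390.5086, v = 774.0·(-0.04801)/0.70441 + 246.2 = 193.4435
M1: Pc = R·M1+t = (+0.22532, -0.05772, +0.72357); u = 722.7·(+0.22532)/0.72357 + 307.5 = 532.5464, v = 774.0·(-0.05772)/0.72357 + 246.2 = 184.4620
M2: Pc = R·M2+t = (+0.21469, -0.20319, +0.72999); u = 722.7·(+0.21469)/0.72999 + 307.5 = 520.0477, v = 774.0·(-0.20319)/0.72999 + 246.2 = 30.7639
M3: Pc = R·M3+t = (+0.07028, -0.19348, +0.71083); u = 722.7·(+0.07028)/0.71083 + 307.5 = 378.9556, v = 774.0·(-0.19348)/0.71083 + 246.2 = 35.5201

c0=(390.51, 193.44) c1=(532.55, 184.46) c2=(520.05, 30.76) c3=(378.96, 35.52)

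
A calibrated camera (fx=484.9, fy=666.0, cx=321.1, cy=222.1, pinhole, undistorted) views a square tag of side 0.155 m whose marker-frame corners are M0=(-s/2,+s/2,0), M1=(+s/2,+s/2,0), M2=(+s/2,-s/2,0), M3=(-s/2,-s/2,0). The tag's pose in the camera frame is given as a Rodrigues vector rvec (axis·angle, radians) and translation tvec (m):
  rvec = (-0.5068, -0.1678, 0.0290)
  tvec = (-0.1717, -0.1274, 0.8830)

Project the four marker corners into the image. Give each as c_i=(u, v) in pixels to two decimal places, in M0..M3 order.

c0=(177.40, 170.16) c1=(267.80, 179.92) c2=(270.98, 86.54) c3=(188.15, 75.16)

Intrinsics K: fx=484.9, fy=666.0, cx=321.1, cy=222.1
Marker side s = 0.155 m; corners in marker frame (Z=0):
  M0 = (-0.0775, +0.0775, 0)
  M1 = (+0.0775, +0.0775, 0)
  M2 = (+0.0775, -0.0775, 0)
  M3 = (-0.0775, -0.0775, 0)
rvec = (-0.5068, -0.1678, 0.0290), |rvec| = θ = 0.53464 rad = 30.633°
Rodrigues: sinθ=0.50953, 1−cosθ=0.13955; R = I + sinθ·[k]× + (1−cosθ)·[k]×²:
    [+0.98584 +0.01388 -0.16709]
    [+0.06916 +0.87420 +0.48062]
    [+0.15274 -0.48537 +0.86086]
t = (-0.1717, -0.1274, 0.8830) m
M0: Pc = R·M0+t = (-0.24703, -0.06501, +0.83355); u = 484.9·(-0.24703)/0.83355 + 321.1 = 177.3965, v = 666.0·(-0.06501)/0.83355 + 222.1 = 170.1578
M1: Pc = R·M1+t = (-0.09422, -0.05429, +0.85722); u = 484.9·(-0.09422)/0.85722 + 321.1 = 267.8022, v = 666.0·(-0.05429)/0.85722 + 222.1 = 179.9203
M2: Pc = R·M2+t = (-0.09637, -0.18979, +0.93245); u = 484.9·(-0.09637)/0.93245 + 321.1 = 270.9837, v = 666.0·(-0.18979)/0.93245 + 222.1 = 86.5431
M3: Pc = R·M3+t = (-0.24918, -0.20051, +0.90878); u = 484.9·(-0.24918)/0.90878 + 321.1 = 188.1450, v = 666.0·(-0.20051)/0.90878 + 222.1 = 75.1561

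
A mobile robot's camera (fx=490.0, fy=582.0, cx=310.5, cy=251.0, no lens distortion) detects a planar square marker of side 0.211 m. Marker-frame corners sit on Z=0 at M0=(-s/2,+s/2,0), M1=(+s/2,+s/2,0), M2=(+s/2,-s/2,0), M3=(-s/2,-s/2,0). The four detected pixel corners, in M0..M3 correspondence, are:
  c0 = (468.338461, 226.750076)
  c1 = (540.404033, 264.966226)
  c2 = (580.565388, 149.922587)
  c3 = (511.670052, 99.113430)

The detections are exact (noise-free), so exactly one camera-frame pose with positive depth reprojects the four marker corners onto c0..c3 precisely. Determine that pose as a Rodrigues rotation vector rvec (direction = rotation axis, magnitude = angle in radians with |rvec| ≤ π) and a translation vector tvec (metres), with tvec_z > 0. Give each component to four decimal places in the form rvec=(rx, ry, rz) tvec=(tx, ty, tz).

rvec=(0.1441, -0.4469, 0.3450) tvec=(0.4206, -0.1053, 0.9527)

Intrinsics K: fx=490.0, fy=582.0, cx=310.5, cy=251.0
Marker side s = 0.211 m; corners in marker frame (Z=0):
  M0 = (-0.1055, +0.1055, 0)
  M1 = (+0.1055, +0.1055, 0)
  M2 = (+0.1055, -0.1055, 0)
  M3 = (-0.1055, -0.1055, 0)
Detected image corners:
  c0 = (468.338461, 226.750076) px
  c1 = (540.404033, 264.966226) px
  c2 = (580.565388, 149.922587) px
  c3 = (511.670052, 99.113430) px
Planar DLT: solve 8×8 A·h = b for H (H[2,2]=1):
  H  [+580.05724 -163.75490 +526.84418]
  H  [+297.48321 +585.48784 +186.69866]
  H  [+0.46831 +0.06421 +1.00000]
B = K⁻¹H; ‖b₁‖=1.049635, ‖b₂‖=1.049635; λ = 2/(‖b₁‖+‖b₂‖) = 0.952713, sign → tz>0 ⇒ λ=+0.952713
r₁ = λ·B[:,0] = (+0.84509,+0.29455,+0.44616); r₂ = λ·B[:,1] = (-0.35715,+0.93204,+0.06117)
r₃ = r₁×r₂ = (-0.39782,-0.21104,+0.89286); SVD([r₁ r₂ r₃]) → R = UVᵀ:
  R  [+0.84509 -0.35715 -0.39782]
  R  [+0.29455 +0.93204 -0.21104]
  R  [+0.44616 +0.06117 +0.89286]
t = (+0.42064, -0.10526, +0.95271) m
tr R = 2.669991; θ = arccos((tr R − 1)/2) = 0.582672 rad = 33.385°
axis k = ((R−Rᵀ)₃₂, (R−Rᵀ)₁₃, (R−Rᵀ)₂₁) / (2 sinθ) = (+0.247352, -0.766901, +0.592182)
rvec = θ·k = (+0.144125, -0.446852, +0.345048)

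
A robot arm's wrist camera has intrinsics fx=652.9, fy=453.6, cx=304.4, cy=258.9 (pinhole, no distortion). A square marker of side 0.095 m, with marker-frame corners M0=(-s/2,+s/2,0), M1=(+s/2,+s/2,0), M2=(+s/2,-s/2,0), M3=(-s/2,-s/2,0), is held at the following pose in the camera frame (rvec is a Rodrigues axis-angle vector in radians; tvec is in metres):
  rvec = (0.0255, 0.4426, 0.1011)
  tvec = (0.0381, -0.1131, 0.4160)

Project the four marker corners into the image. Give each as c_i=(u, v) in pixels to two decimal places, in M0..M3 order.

Intrinsics K: fx=652.9, fy=453.6, cx=304.4, cy=258.9
Marker side s = 0.095 m; corners in marker frame (Z=0):
  M0 = (-0.0475, +0.0475, 0)
  M1 = (+0.0475, +0.0475, 0)
  M2 = (+0.0475, -0.0475, 0)
  M3 = (-0.0475, -0.0475, 0)
rvec = (0.0255, 0.4426, 0.1011), |rvec| = θ = 0.45472 rad = 26.053°
Rodrigues: sinθ=0.43921, 1−cosθ=0.10161; R = I + sinθ·[k]× + (1−cosθ)·[k]×²:
    [+0.89871 -0.09211 +0.42877]
    [+0.10320 +0.99466 -0.00264]
    [-0.42624 +0.04662 +0.90341]
t = (0.0381, -0.1131, 0.4160) m
M0: Pc = R·M0+t = (-0.00896, -0.07076, +0.43846); u = 652.9·(-0.00896)/0.43846 + 304.4 = 291.0527, v = 453.6·(-0.07076)/0.43846 + 258.9 = 185.7012
M1: Pc = R·M1+t = (+0.07641, -0.06095, +0.39797); u = 652.9·(+0.07641)/0.39797 + 304.4 = 429.7627, v = 453.6·(-0.06095)/0.39797 + 258.9 = 189.4277
M2: Pc = R·M2+t = (+0.08516, -0.15544, +0.39354); u = 652.9·(+0.08516)/0.39354 + 304.4 = 445.6903, v = 453.6·(-0.15544)/0.39354 + 258.9 = 79.7323
M3: Pc = R·M3+t = (-0.00021, -0.16525, +0.43403); u = 652.9·(-0.00021)/0.43403 + 304.4 = 304.0788, v = 453.6·(-0.16525)/0.43403 + 258.9 = 86.2017

c0=(291.05, 185.70) c1=(429.76, 189.43) c2=(445.69, 79.73) c3=(304.08, 86.20)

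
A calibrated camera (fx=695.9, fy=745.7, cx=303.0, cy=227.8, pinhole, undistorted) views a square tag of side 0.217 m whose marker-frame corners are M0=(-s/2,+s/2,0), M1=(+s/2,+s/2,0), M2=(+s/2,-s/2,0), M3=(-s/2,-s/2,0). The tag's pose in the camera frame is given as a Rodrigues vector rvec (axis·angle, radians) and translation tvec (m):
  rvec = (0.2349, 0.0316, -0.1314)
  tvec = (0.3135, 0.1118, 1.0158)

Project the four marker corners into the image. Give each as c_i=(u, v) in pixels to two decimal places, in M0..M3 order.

c0=(449.70, 391.85) c1=(595.62, 373.75) c2=(589.98, 222.90) c3=(436.81, 243.44)

Intrinsics K: fx=695.9, fy=745.7, cx=303.0, cy=227.8
Marker side s = 0.217 m; corners in marker frame (Z=0):
  M0 = (-0.1085, +0.1085, 0)
  M1 = (+0.1085, +0.1085, 0)
  M2 = (+0.1085, -0.1085, 0)
  M3 = (-0.1085, -0.1085, 0)
rvec = (0.2349, 0.0316, -0.1314), |rvec| = θ = 0.27100 rad = 15.527°
Rodrigues: sinθ=0.26770, 1−cosθ=0.03650; R = I + sinθ·[k]× + (1−cosθ)·[k]×²:
    [+0.99092 +0.13349 +0.01588]
    [-0.12611 +0.96400 -0.23410]
    [-0.04655 +0.22997 +0.97208]
t = (0.3135, 0.1118, 1.0158) m
M0: Pc = R·M0+t = (+0.22047, +0.23008, +1.04580); u = 695.9·(+0.22047)/1.04580 + 303.0 = 449.7042, v = 745.7·(+0.23008)/1.04580 + 227.8 = 391.8540
M1: Pc = R·M1+t = (+0.43550, +0.20271, +1.03570); u = 695.9·(+0.43550)/1.03570 + 303.0 = 595.6167, v = 745.7·(+0.20271)/1.03570 + 227.8 = 373.7511
M2: Pc = R·M2+t = (+0.40653, -0.00648, +0.98580); u = 695.9·(+0.40653)/0.98580 + 303.0 = 589.9816, v = 745.7·(-0.00648)/0.98580 + 227.8 = 222.9007
M3: Pc = R·M3+t = (+0.19150, +0.02089, +0.99590); u = 695.9·(+0.19150)/0.99590 + 303.0 = 436.8147, v = 745.7·(+0.02089)/0.99590 + 227.8 = 243.4410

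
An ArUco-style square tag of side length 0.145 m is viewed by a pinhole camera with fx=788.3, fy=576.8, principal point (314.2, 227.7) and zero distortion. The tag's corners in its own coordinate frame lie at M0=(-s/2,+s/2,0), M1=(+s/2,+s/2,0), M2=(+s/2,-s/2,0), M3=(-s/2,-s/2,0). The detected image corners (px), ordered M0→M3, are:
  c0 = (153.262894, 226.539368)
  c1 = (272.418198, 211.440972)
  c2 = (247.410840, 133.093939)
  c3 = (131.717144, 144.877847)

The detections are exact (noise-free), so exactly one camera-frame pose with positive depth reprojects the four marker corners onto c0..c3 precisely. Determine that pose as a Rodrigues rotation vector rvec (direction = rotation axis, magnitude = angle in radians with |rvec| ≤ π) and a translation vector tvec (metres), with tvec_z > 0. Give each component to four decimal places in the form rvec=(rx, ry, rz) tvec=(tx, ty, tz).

Intrinsics K: fx=788.3, fy=576.8, cx=314.2, cy=227.7
Marker side s = 0.145 m; corners in marker frame (Z=0):
  M0 = (-0.0725, +0.0725, 0)
  M1 = (+0.0725, +0.0725, 0)
  M2 = (+0.0725, -0.0725, 0)
  M3 = (-0.0725, -0.0725, 0)
Detected image corners:
  c0 = (153.262894, 226.539368) px
  c1 = (272.418198, 211.440972) px
  c2 = (247.410840, 133.093939) px
  c3 = (131.717144, 144.877847) px
Planar DLT: solve 8×8 A·h = b for H (H[2,2]=1):
  H  [+858.58956 +110.12321 +202.02629]
  H  [-48.91412 +506.52479 +178.13983]
  H  [+0.24345 -0.25156 +1.00000]
B = K⁻¹H; ‖b₁‖=1.037459, ‖b₂‖=1.037459; λ = 2/(‖b₁‖+‖b₂‖) = 0.963894, sign → tz>0 ⇒ λ=+0.963894
r₁ = λ·B[:,0] = (+0.95631,-0.17438,+0.23466); r₂ = λ·B[:,1] = (+0.23130,+0.94218,-0.24248)
r₃ = r₁×r₂ = (-0.17881,+0.28617,+0.94135); SVD([r₁ r₂ r₃]) → R = UVᵀ:
  R  [+0.95631 +0.23130 -0.17881]
  R  [-0.17438 +0.94218 +0.28617]
  R  [+0.23466 -0.24248 +0.94135]
t = (-0.13716, -0.08282, +0.96389) m
tr R = 2.839836; θ = arccos((tr R − 1)/2) = 0.402924 rad = 23.086°
axis k = ((R−Rᵀ)₃₂, (R−Rᵀ)₁₃, (R−Rᵀ)₂₁) / (2 sinθ) = (-0.674105, -0.527240, -0.517301)
rvec = θ·k = (-0.271613, -0.212438, -0.208433)

rvec=(-0.2716, -0.2124, -0.2084) tvec=(-0.1372, -0.0828, 0.9639)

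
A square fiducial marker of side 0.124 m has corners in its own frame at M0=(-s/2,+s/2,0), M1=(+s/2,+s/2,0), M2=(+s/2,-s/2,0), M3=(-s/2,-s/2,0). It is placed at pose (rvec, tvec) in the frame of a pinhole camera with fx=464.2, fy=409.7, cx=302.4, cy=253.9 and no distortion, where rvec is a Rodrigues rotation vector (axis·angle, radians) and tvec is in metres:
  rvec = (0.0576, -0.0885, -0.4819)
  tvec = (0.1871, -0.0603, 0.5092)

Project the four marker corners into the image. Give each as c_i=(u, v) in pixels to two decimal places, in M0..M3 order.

Intrinsics K: fx=464.2, fy=409.7, cx=302.4, cy=253.9
Marker side s = 0.124 m; corners in marker frame (Z=0):
  M0 = (-0.0620, +0.0620, 0)
  M1 = (+0.0620, +0.0620, 0)
  M2 = (+0.0620, -0.0620, 0)
  M3 = (-0.0620, -0.0620, 0)
rvec = (0.0576, -0.0885, -0.4819), |rvec| = θ = 0.49333 rad = 28.266°
Rodrigues: sinθ=0.47356, 1−cosθ=0.11924; R = I + sinθ·[k]× + (1−cosθ)·[k]×²:
    [+0.88238 +0.46009 -0.09855]
    [-0.46509 +0.88460 -0.03440]
    [+0.07135 +0.07619 +0.99454]
t = (0.1871, -0.0603, 0.5092) m
M0: Pc = R·M0+t = (+0.16092, +0.02338, +0.50950); u = 464.2·(+0.16092)/0.50950 + 302.4 = 449.0106, v = 409.7·(+0.02338)/0.50950 + 253.9 = 272.7007
M1: Pc = R·M1+t = (+0.27033, -0.03429, +0.51835); u = 464.2·(+0.27033)/0.51835 + 302.4 = 544.4940, v = 409.7·(-0.03429)/0.51835 + 253.9 = 226.7970
M2: Pc = R·M2+t = (+0.21328, -0.14398, +0.50890); u = 464.2·(+0.21328)/0.50890 + 302.4 = 496.9481, v = 409.7·(-0.14398)/0.50890 + 253.9 = 137.9858
M3: Pc = R·M3+t = (+0.10387, -0.08631, +0.50005); u = 464.2·(+0.10387)/0.50005 + 302.4 = 398.8195, v = 409.7·(-0.08631)/0.50005 + 253.9 = 183.1853

c0=(449.01, 272.70) c1=(544.49, 226.80) c2=(496.95, 137.99) c3=(398.82, 183.19)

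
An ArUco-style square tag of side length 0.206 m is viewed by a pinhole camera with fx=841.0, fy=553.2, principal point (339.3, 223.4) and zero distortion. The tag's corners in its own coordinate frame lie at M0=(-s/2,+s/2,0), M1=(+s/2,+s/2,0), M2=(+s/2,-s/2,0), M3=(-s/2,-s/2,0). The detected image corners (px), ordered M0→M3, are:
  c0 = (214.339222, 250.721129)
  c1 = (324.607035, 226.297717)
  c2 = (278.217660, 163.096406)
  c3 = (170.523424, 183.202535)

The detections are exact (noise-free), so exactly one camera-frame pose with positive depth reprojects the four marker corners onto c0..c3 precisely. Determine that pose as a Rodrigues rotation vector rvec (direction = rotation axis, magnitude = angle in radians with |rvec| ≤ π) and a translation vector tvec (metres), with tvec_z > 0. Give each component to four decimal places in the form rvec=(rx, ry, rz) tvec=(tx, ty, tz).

rvec=(-0.4016, -0.3082, -0.3827) tvec=(-0.1597, -0.0493, 1.4678)

Intrinsics K: fx=841.0, fy=553.2, cx=339.3, cy=223.4
Marker side s = 0.206 m; corners in marker frame (Z=0):
  M0 = (-0.1030, +0.1030, 0)
  M1 = (+0.1030, +0.1030, 0)
  M2 = (+0.1030, -0.1030, 0)
  M3 = (-0.1030, -0.1030, 0)
Detected image corners:
  c0 = (214.339222, 250.721129) px
  c1 = (324.607035, 226.297717) px
  c2 = (278.217660, 163.096406) px
  c3 = (170.523424, 183.202535) px
Planar DLT: solve 8×8 A·h = b for H (H[2,2]=1):
  H  [+589.83623 +165.57626 +247.80351]
  H  [-57.04765 +272.39572 +204.81677]
  H  [+0.24681 -0.21678 +1.00000]
B = K⁻¹H; ‖b₁‖=0.681303, ‖b₂‖=0.681303; λ = 2/(‖b₁‖+‖b₂‖) = 1.467776, sign → tz>0 ⇒ λ=+1.467776
r₁ = λ·B[:,0] = (+0.88328,-0.29765,+0.36225); r₂ = λ·B[:,1] = (+0.41735,+0.85122,-0.31818)
r₃ = r₁×r₂ = (-0.21365,+0.43223,+0.87609); SVD([r₁ r₂ r₃]) → R = UVᵀ:
  R  [+0.88328 +0.41735 -0.21365]
  R  [-0.29765 +0.85122 +0.43223]
  R  [+0.36225 -0.31818 +0.87609]
t = (-0.15969, -0.04931, +1.46778) m
tr R = 2.610589; θ = arccos((tr R − 1)/2) = 0.634624 rad = 36.361°
axis k = ((R−Rᵀ)₃₂, (R−Rᵀ)₁₃, (R−Rᵀ)₂₁) / (2 sinθ) = (-0.632855, -0.485691, -0.602992)
rvec = θ·k = (-0.401625, -0.308231, -0.382673)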